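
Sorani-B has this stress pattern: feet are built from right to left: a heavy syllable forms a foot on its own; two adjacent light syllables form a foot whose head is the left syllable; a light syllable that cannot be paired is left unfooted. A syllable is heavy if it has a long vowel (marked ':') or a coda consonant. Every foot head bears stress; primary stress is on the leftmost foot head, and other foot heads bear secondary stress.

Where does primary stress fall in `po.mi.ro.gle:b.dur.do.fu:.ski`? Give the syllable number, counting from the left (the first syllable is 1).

Weights: 1 po L, 2 mi L, 3 ro L, 4 gle:b H, 5 dur H, 6 do L, 7 fu: H, 8 ski L.
Parse right to left (heavy = foot alone; LL = one foot; stranded L unfooted): po (ˈmi.ro) (ˈgle:b) (ˈdur) do (ˈfu:) ski.
Foot heads: 2, 4, 5, 7.
Primary stress on the leftmost head = syllable 2.
Primary stress: syllable 2 → po.ˈmi.ro.gle:b.dur.do.fu:.ski.

2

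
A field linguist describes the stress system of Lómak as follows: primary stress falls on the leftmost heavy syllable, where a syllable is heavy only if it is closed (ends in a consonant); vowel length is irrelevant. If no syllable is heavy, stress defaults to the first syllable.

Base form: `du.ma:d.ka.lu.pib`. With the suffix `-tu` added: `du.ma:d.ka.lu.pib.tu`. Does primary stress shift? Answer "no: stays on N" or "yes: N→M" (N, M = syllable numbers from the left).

no: stays on 2

Base `du.ma:d.ka.lu.pib` (5 syllables):
  Weights: 1 du L, 2 ma:d H, 3 ka L, 4 lu L, 5 pib H.
  Heavy syllables in the domain: 2, 5. The leftmost is syllable 2 (ma:d).
  → primary stress on syllable 2.
Suffixed `du.ma:d.ka.lu.pib.tu` (6 syllables):
  Weights: 1 du L, 2 ma:d H, 3 ka L, 4 lu L, 5 pib H, 6 tu L.
  Heavy syllables in the domain: 2, 5. The leftmost is syllable 2 (ma:d).
  → primary stress on syllable 2.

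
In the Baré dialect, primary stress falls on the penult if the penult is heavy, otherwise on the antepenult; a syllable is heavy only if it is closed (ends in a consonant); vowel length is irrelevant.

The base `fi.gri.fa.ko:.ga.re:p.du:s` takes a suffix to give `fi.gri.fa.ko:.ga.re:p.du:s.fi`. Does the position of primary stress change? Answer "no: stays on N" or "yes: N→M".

Base `fi.gri.fa.ko:.ga.re:p.du:s` (7 syllables):
  Weights: 5 ga L, 6 re:p H, 7 du:s H.
  The penult (syllable 6, re:p) is heavy, so it takes stress.
  → primary stress on syllable 6.
Suffixed `fi.gri.fa.ko:.ga.re:p.du:s.fi` (8 syllables):
  Weights: 6 re:p H, 7 du:s H, 8 fi L.
  The penult (syllable 7, du:s) is heavy, so it takes stress.
  → primary stress on syllable 7.

yes: 6→7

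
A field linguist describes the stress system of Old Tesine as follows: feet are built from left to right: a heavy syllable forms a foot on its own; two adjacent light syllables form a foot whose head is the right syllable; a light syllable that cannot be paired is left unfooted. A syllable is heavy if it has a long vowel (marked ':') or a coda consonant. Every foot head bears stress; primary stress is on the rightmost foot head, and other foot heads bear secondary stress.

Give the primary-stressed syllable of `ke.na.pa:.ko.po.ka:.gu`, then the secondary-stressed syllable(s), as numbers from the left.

Weights: 1 ke L, 2 na L, 3 pa: H, 4 ko L, 5 po L, 6 ka: H, 7 gu L.
Parse left to right (heavy = foot alone; LL = one foot; stranded L unfooted): (ke.ˈna) (ˈpa:) (ko.ˈpo) (ˈka:) gu.
Foot heads: 2, 3, 5, 6.
Primary stress on the rightmost head = syllable 6.
Secondary stress on 2, 3, 5: ke.ˌna.ˌpa:.ko.ˌpo.ˈka:.gu.

primary 6, secondary 2, 3, 5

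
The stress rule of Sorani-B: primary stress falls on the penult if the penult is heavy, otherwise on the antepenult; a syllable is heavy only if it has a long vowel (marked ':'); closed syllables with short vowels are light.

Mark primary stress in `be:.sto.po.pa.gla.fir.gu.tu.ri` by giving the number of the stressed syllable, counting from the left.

Weights: 7 gu L, 8 tu L, 9 ri L.
The penult (syllable 8, tu) is light, so stress falls on the antepenult (syllable 7, gu).
Primary stress: syllable 7 → be:.sto.po.pa.gla.fir.ˈgu.tu.ri.

7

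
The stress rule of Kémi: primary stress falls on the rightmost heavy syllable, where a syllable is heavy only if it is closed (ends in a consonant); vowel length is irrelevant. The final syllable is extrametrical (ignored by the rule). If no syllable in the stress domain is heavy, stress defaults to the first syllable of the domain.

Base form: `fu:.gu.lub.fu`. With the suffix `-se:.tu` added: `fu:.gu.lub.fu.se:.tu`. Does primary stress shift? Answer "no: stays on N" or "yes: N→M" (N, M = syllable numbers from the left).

Base `fu:.gu.lub.fu` (4 syllables):
  The final syllable (4, fu) is extrametrical; the stress domain is syllables 1–3.
  Weights: 1 fu: L, 2 gu L, 3 lub H.
  Heavy syllables in the domain: 3. The rightmost is syllable 3 (lub).
  → primary stress on syllable 3.
Suffixed `fu:.gu.lub.fu.se:.tu` (6 syllables):
  The final syllable (6, tu) is extrametrical; the stress domain is syllables 1–5.
  Weights: 1 fu: L, 2 gu L, 3 lub H, 4 fu L, 5 se: L.
  Heavy syllables in the domain: 3. The rightmost is syllable 3 (lub).
  → primary stress on syllable 3.

no: stays on 3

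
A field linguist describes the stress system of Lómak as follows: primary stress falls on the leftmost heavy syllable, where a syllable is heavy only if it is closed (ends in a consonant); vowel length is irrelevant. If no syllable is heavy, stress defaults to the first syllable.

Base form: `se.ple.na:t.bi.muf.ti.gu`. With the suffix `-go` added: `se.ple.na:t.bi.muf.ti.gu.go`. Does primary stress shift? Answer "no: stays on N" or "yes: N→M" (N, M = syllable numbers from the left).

Base `se.ple.na:t.bi.muf.ti.gu` (7 syllables):
  Weights: 1 se L, 2 ple L, 3 na:t H, 4 bi L, 5 muf H, 6 ti L, 7 gu L.
  Heavy syllables in the domain: 3, 5. The leftmost is syllable 3 (na:t).
  → primary stress on syllable 3.
Suffixed `se.ple.na:t.bi.muf.ti.gu.go` (8 syllables):
  Weights: 1 se L, 2 ple L, 3 na:t H, 4 bi L, 5 muf H, 6 ti L, 7 gu L, 8 go L.
  Heavy syllables in the domain: 3, 5. The leftmost is syllable 3 (na:t).
  → primary stress on syllable 3.

no: stays on 3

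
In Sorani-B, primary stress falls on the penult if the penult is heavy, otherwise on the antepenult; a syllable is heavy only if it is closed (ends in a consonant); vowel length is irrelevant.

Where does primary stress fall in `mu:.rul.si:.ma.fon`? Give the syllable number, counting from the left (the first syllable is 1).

3

Weights: 3 si: L, 4 ma L, 5 fon H.
The penult (syllable 4, ma) is light, so stress falls on the antepenult (syllable 3, si:).
Primary stress: syllable 3 → mu:.rul.ˈsi:.ma.fon.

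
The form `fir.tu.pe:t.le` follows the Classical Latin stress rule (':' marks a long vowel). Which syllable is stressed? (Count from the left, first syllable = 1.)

Classical Latin: stress the penult if heavy (long vowel or closed), else the antepenult.
Weights: 2 tu L, 3 pe:t H, 4 le L.
The penult (syllable 3, pe:t) is heavy, so it takes stress.
Stress on syllable 3: fir.tu.ˈpe:t.le.

3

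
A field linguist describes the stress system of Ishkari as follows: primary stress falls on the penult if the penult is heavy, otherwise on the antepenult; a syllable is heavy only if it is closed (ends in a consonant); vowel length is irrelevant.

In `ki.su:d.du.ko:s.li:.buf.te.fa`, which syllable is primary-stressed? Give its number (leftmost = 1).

Weights: 6 buf H, 7 te L, 8 fa L.
The penult (syllable 7, te) is light, so stress falls on the antepenult (syllable 6, buf).
Primary stress: syllable 6 → ki.su:d.du.ko:s.li:.ˈbuf.te.fa.

6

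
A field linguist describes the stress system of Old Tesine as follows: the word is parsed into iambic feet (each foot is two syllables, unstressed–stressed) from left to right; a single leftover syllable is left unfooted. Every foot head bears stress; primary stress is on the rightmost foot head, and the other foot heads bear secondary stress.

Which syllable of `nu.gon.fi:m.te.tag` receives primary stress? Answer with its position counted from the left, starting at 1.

4

Parse left to right into iambic (σˈσ) feet: (nu.ˈgon) (fi:m.ˈte) tag. Syllable 5 is left unfooted.
Foot heads (stressed positions): 2, 4.
End Rule Rightmost: primary stress on the rightmost head = syllable 4.
Primary stress: syllable 4 → nu.gon.fi:m.ˈte.tag.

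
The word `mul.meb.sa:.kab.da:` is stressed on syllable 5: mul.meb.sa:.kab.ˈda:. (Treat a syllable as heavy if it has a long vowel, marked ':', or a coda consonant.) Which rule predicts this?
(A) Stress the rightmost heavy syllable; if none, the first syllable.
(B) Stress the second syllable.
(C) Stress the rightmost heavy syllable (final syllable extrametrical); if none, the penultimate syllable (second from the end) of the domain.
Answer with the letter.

Rule A → syllable 5 ✓.
Rule B → syllable 2 (observed: 5).
Rule C → syllable 4 (observed: 5).

A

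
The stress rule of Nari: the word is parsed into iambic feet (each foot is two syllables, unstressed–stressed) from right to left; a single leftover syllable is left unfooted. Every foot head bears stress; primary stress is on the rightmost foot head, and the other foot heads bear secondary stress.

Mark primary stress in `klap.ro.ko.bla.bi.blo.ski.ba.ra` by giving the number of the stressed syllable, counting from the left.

9

Parse right to left into iambic (σˈσ) feet: klap (ro.ˈko) (bla.ˈbi) (blo.ˈski) (ba.ˈra). Syllable 1 is left unfooted.
Foot heads (stressed positions): 3, 5, 7, 9.
End Rule Rightmost: primary stress on the rightmost head = syllable 9.
Primary stress: syllable 9 → klap.ro.ko.bla.bi.blo.ski.ba.ˈra.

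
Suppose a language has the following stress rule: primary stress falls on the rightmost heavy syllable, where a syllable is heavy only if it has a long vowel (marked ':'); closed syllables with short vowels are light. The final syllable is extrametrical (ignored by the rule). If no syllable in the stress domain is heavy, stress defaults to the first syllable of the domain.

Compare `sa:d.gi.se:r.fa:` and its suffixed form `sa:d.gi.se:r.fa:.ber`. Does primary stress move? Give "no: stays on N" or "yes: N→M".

yes: 3→4

Base `sa:d.gi.se:r.fa:` (4 syllables):
  The final syllable (4, fa:) is extrametrical; the stress domain is syllables 1–3.
  Weights: 1 sa:d H, 2 gi L, 3 se:r H.
  Heavy syllables in the domain: 1, 3. The rightmost is syllable 3 (se:r).
  → primary stress on syllable 3.
Suffixed `sa:d.gi.se:r.fa:.ber` (5 syllables):
  The final syllable (5, ber) is extrametrical; the stress domain is syllables 1–4.
  Weights: 1 sa:d H, 2 gi L, 3 se:r H, 4 fa: H.
  Heavy syllables in the domain: 1, 3, 4. The rightmost is syllable 4 (fa:).
  → primary stress on syllable 4.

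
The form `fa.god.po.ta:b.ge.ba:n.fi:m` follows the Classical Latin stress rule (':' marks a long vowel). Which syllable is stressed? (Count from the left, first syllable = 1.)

6

Classical Latin: stress the penult if heavy (long vowel or closed), else the antepenult.
Weights: 5 ge L, 6 ba:n H, 7 fi:m H.
The penult (syllable 6, ba:n) is heavy, so it takes stress.
Stress on syllable 6: fa.god.po.ta:b.ge.ˈba:n.fi:m.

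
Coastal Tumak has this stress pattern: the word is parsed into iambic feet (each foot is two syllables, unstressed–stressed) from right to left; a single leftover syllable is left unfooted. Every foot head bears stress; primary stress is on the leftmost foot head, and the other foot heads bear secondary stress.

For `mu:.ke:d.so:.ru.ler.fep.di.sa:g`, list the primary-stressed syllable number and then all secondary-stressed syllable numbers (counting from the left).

primary 2, secondary 4, 6, 8

Parse right to left into iambic (σˈσ) feet: (mu:.ˈke:d) (so:.ˈru) (ler.ˈfep) (di.ˈsa:g).
Foot heads (stressed positions): 2, 4, 6, 8.
End Rule Leftmost: primary stress on the leftmost head = syllable 2.
Secondary stress on 4, 6, 8: mu:.ˈke:d.so:.ˌru.ler.ˌfep.di.ˌsa:g.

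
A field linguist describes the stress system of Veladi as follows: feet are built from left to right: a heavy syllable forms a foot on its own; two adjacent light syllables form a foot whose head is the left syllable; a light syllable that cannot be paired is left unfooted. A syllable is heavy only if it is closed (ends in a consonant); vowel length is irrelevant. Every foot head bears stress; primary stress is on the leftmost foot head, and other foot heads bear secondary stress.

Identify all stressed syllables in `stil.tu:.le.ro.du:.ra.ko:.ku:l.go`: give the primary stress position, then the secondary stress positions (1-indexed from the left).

Weights: 1 stil H, 2 tu: L, 3 le L, 4 ro L, 5 du: L, 6 ra L, 7 ko: L, 8 ku:l H, 9 go L.
Parse left to right (heavy = foot alone; LL = one foot; stranded L unfooted): (ˈstil) (ˈtu:.le) (ˈro.du:) (ˈra.ko:) (ˈku:l) go.
Foot heads: 1, 2, 4, 6, 8.
Primary stress on the leftmost head = syllable 1.
Secondary stress on 2, 4, 6, 8: ˈstil.ˌtu:.le.ˌro.du:.ˌra.ko:.ˌku:l.go.

primary 1, secondary 2, 4, 6, 8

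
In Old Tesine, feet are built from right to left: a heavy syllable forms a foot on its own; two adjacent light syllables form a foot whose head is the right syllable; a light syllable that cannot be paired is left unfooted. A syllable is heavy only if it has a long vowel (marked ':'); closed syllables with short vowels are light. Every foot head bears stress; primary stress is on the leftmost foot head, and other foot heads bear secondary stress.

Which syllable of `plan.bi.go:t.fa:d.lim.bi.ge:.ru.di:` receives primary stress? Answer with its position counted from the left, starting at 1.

Weights: 1 plan L, 2 bi L, 3 go:t H, 4 fa:d H, 5 lim L, 6 bi L, 7 ge: H, 8 ru L, 9 di: H.
Parse right to left (heavy = foot alone; LL = one foot; stranded L unfooted): (plan.ˈbi) (ˈgo:t) (ˈfa:d) (lim.ˈbi) (ˈge:) ru (ˈdi:).
Foot heads: 2, 3, 4, 6, 7, 9.
Primary stress on the leftmost head = syllable 2.
Primary stress: syllable 2 → plan.ˈbi.go:t.fa:d.lim.bi.ge:.ru.di:.

2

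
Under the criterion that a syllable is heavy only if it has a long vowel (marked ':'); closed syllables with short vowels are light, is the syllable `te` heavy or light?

light

`te`: short vowel, open (no coda). Short vowel → light.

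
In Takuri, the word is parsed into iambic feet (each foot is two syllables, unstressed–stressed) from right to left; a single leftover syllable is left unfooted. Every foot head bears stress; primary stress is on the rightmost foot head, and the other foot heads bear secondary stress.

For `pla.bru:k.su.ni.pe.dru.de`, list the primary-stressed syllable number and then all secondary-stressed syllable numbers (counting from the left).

Parse right to left into iambic (σˈσ) feet: pla (bru:k.ˈsu) (ni.ˈpe) (dru.ˈde). Syllable 1 is left unfooted.
Foot heads (stressed positions): 3, 5, 7.
End Rule Rightmost: primary stress on the rightmost head = syllable 7.
Secondary stress on 3, 5: pla.bru:k.ˌsu.ni.ˌpe.dru.ˈde.

primary 7, secondary 3, 5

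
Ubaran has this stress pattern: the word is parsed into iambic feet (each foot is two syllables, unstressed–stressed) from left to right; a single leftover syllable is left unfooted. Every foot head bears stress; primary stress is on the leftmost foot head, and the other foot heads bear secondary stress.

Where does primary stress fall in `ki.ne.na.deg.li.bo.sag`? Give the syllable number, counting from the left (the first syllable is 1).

2

Parse left to right into iambic (σˈσ) feet: (ki.ˈne) (na.ˈdeg) (li.ˈbo) sag. Syllable 7 is left unfooted.
Foot heads (stressed positions): 2, 4, 6.
End Rule Leftmost: primary stress on the leftmost head = syllable 2.
Primary stress: syllable 2 → ki.ˈne.na.deg.li.bo.sag.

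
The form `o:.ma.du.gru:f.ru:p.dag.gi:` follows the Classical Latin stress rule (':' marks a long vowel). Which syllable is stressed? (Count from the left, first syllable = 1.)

6

Classical Latin: stress the penult if heavy (long vowel or closed), else the antepenult.
Weights: 5 ru:p H, 6 dag H, 7 gi: H.
The penult (syllable 6, dag) is heavy, so it takes stress.
Stress on syllable 6: o:.ma.du.gru:f.ru:p.ˈdag.gi:.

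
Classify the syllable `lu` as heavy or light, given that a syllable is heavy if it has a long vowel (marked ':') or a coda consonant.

`lu`: short vowel, open (no coda). Short vowel, open → light.

light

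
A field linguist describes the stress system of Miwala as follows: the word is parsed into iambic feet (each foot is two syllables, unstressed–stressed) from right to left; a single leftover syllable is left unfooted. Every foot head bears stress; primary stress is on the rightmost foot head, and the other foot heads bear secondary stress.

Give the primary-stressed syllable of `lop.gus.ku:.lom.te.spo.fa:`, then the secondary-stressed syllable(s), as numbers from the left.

Parse right to left into iambic (σˈσ) feet: lop (gus.ˈku:) (lom.ˈte) (spo.ˈfa:). Syllable 1 is left unfooted.
Foot heads (stressed positions): 3, 5, 7.
End Rule Rightmost: primary stress on the rightmost head = syllable 7.
Secondary stress on 3, 5: lop.gus.ˌku:.lom.ˌte.spo.ˈfa:.

primary 7, secondary 3, 5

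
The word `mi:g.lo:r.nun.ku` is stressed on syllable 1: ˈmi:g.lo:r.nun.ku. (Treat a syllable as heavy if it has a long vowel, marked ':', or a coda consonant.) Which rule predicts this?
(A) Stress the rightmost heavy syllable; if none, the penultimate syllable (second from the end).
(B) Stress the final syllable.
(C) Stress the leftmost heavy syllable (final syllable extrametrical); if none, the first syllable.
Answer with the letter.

C

Rule A → syllable 3 (observed: 1).
Rule B → syllable 4 (observed: 1).
Rule C → syllable 1 ✓.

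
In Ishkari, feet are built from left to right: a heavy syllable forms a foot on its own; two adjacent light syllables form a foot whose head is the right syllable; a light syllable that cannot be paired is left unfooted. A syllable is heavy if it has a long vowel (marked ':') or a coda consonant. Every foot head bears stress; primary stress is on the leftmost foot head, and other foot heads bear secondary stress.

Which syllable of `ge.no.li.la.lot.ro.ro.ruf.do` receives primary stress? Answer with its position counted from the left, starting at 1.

Weights: 1 ge L, 2 no L, 3 li L, 4 la L, 5 lot H, 6 ro L, 7 ro L, 8 ruf H, 9 do L.
Parse left to right (heavy = foot alone; LL = one foot; stranded L unfooted): (ge.ˈno) (li.ˈla) (ˈlot) (ro.ˈro) (ˈruf) do.
Foot heads: 2, 4, 5, 7, 8.
Primary stress on the leftmost head = syllable 2.
Primary stress: syllable 2 → ge.ˈno.li.la.lot.ro.ro.ruf.do.

2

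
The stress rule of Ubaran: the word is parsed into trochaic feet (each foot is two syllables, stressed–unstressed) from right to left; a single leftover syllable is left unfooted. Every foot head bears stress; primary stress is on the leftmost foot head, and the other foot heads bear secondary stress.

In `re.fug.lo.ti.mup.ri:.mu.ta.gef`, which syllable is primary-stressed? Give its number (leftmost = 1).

Parse right to left into trochaic (ˈσσ) feet: re (ˈfug.lo) (ˈti.mup) (ˈri:.mu) (ˈta.gef). Syllable 1 is left unfooted.
Foot heads (stressed positions): 2, 4, 6, 8.
End Rule Leftmost: primary stress on the leftmost head = syllable 2.
Primary stress: syllable 2 → re.ˈfug.lo.ti.mup.ri:.mu.ta.gef.

2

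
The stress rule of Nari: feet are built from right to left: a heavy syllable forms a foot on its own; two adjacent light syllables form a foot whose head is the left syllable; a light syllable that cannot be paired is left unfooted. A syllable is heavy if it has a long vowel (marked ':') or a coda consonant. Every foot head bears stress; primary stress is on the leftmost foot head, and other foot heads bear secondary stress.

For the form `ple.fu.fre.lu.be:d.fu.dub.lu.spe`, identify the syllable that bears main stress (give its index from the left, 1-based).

1

Weights: 1 ple L, 2 fu L, 3 fre L, 4 lu L, 5 be:d H, 6 fu L, 7 dub H, 8 lu L, 9 spe L.
Parse right to left (heavy = foot alone; LL = one foot; stranded L unfooted): (ˈple.fu) (ˈfre.lu) (ˈbe:d) fu (ˈdub) (ˈlu.spe).
Foot heads: 1, 3, 5, 7, 8.
Primary stress on the leftmost head = syllable 1.
Primary stress: syllable 1 → ˈple.fu.fre.lu.be:d.fu.dub.lu.spe.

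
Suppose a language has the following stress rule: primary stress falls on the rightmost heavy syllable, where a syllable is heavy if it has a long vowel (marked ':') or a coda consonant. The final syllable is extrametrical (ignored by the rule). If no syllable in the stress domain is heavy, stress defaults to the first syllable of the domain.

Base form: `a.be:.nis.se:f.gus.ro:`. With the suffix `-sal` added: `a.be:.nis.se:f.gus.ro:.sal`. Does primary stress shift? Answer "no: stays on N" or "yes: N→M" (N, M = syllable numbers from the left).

yes: 5→6

Base `a.be:.nis.se:f.gus.ro:` (6 syllables):
  The final syllable (6, ro:) is extrametrical; the stress domain is syllables 1–5.
  Weights: 1 a L, 2 be: H, 3 nis H, 4 se:f H, 5 gus H.
  Heavy syllables in the domain: 2, 3, 4, 5. The rightmost is syllable 5 (gus).
  → primary stress on syllable 5.
Suffixed `a.be:.nis.se:f.gus.ro:.sal` (7 syllables):
  The final syllable (7, sal) is extrametrical; the stress domain is syllables 1–6.
  Weights: 1 a L, 2 be: H, 3 nis H, 4 se:f H, 5 gus H, 6 ro: H.
  Heavy syllables in the domain: 2, 3, 4, 5, 6. The rightmost is syllable 6 (ro:).
  → primary stress on syllable 6.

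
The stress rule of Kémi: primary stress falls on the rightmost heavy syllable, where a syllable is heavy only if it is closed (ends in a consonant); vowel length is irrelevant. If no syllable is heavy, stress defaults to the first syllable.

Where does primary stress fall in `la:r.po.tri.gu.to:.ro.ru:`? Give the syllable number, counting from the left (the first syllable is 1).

Weights: 1 la:r H, 2 po L, 3 tri L, 4 gu L, 5 to: L, 6 ro L, 7 ru: L.
Heavy syllables in the domain: 1. The rightmost is syllable 1 (la:r).
Primary stress: syllable 1 → ˈla:r.po.tri.gu.to:.ro.ru:.

1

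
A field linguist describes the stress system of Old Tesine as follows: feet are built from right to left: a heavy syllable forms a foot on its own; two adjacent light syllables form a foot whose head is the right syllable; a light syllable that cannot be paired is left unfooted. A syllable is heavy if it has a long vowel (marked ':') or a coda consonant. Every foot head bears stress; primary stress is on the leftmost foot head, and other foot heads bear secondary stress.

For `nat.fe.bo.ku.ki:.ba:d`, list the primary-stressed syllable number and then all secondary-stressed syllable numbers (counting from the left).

Weights: 1 nat H, 2 fe L, 3 bo L, 4 ku L, 5 ki: H, 6 ba:d H.
Parse right to left (heavy = foot alone; LL = one foot; stranded L unfooted): (ˈnat) fe (bo.ˈku) (ˈki:) (ˈba:d).
Foot heads: 1, 4, 5, 6.
Primary stress on the leftmost head = syllable 1.
Secondary stress on 4, 5, 6: ˈnat.fe.bo.ˌku.ˌki:.ˌba:d.

primary 1, secondary 4, 5, 6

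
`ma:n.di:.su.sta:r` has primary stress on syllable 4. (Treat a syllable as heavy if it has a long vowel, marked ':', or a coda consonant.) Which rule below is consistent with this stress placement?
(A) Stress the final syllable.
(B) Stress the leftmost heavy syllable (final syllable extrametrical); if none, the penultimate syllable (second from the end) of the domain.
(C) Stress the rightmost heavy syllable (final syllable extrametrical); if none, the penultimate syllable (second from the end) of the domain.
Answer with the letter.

Rule A → syllable 4 ✓.
Rule B → syllable 1 (observed: 4).
Rule C → syllable 2 (observed: 4).

A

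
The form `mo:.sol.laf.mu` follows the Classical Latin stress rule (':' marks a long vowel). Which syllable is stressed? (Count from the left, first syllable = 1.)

Classical Latin: stress the penult if heavy (long vowel or closed), else the antepenult.
Weights: 2 sol H, 3 laf H, 4 mu L.
The penult (syllable 3, laf) is heavy, so it takes stress.
Stress on syllable 3: mo:.sol.ˈlaf.mu.

3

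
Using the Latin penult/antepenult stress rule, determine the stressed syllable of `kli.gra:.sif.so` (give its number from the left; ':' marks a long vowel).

3

Classical Latin: stress the penult if heavy (long vowel or closed), else the antepenult.
Weights: 2 gra: H, 3 sif H, 4 so L.
The penult (syllable 3, sif) is heavy, so it takes stress.
Stress on syllable 3: kli.gra:.ˈsif.so.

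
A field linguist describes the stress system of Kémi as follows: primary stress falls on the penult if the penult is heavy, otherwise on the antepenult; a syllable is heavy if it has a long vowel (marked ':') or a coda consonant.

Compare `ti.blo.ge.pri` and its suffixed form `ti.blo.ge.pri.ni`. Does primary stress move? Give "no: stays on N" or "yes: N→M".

yes: 2→3

Base `ti.blo.ge.pri` (4 syllables):
  Weights: 2 blo L, 3 ge L, 4 pri L.
  The penult (syllable 3, ge) is light, so stress falls on the antepenult (syllable 2, blo).
  → primary stress on syllable 2.
Suffixed `ti.blo.ge.pri.ni` (5 syllables):
  Weights: 3 ge L, 4 pri L, 5 ni L.
  The penult (syllable 4, pri) is light, so stress falls on the antepenult (syllable 3, ge).
  → primary stress on syllable 3.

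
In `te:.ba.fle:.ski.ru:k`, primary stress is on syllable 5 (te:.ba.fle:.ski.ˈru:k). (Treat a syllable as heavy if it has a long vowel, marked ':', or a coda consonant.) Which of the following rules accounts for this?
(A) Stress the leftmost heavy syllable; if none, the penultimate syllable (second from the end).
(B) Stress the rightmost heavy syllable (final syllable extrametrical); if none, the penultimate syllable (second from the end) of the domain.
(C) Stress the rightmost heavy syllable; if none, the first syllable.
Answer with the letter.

C

Rule A → syllable 1 (observed: 5).
Rule B → syllable 3 (observed: 5).
Rule C → syllable 5 ✓.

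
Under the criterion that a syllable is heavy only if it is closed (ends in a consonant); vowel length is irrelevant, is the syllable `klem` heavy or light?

heavy

`klem`: short vowel, closed (coda /m/). Closed (coda /m/) → heavy.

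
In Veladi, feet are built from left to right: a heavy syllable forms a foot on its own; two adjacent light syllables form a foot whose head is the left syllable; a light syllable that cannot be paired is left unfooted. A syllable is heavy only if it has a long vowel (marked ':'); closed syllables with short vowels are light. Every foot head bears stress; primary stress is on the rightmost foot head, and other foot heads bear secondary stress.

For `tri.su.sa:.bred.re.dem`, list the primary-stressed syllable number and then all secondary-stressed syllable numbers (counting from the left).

primary 4, secondary 1, 3

Weights: 1 tri L, 2 su L, 3 sa: H, 4 bred L, 5 re L, 6 dem L.
Parse left to right (heavy = foot alone; LL = one foot; stranded L unfooted): (ˈtri.su) (ˈsa:) (ˈbred.re) dem.
Foot heads: 1, 3, 4.
Primary stress on the rightmost head = syllable 4.
Secondary stress on 1, 3: ˌtri.su.ˌsa:.ˈbred.re.dem.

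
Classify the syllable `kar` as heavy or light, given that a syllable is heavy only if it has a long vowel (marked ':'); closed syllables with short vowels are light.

`kar`: short vowel, closed (coda /r/). Short vowel → light.

light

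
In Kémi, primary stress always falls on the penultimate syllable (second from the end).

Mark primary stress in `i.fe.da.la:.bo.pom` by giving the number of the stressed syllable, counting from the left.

The word has 6 syllables; the penultimate syllable (second from the end) is syllable 5 (bo).
Primary stress: syllable 5 → i.fe.da.la:.ˈbo.pom.

5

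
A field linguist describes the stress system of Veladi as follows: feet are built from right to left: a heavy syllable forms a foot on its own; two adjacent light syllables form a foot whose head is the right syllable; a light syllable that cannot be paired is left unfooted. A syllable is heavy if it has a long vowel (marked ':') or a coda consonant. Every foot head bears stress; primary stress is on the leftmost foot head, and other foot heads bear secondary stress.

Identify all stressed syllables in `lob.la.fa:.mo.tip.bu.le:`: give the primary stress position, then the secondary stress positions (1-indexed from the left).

primary 1, secondary 3, 5, 7

Weights: 1 lob H, 2 la L, 3 fa: H, 4 mo L, 5 tip H, 6 bu L, 7 le: H.
Parse right to left (heavy = foot alone; LL = one foot; stranded L unfooted): (ˈlob) la (ˈfa:) mo (ˈtip) bu (ˈle:).
Foot heads: 1, 3, 5, 7.
Primary stress on the leftmost head = syllable 1.
Secondary stress on 3, 5, 7: ˈlob.la.ˌfa:.mo.ˌtip.bu.ˌle:.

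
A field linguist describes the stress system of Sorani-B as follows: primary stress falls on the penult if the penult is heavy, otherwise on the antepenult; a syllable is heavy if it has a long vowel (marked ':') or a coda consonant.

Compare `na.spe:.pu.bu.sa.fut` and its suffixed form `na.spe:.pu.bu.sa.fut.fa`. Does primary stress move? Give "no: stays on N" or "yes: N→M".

Base `na.spe:.pu.bu.sa.fut` (6 syllables):
  Weights: 4 bu L, 5 sa L, 6 fut H.
  The penult (syllable 5, sa) is light, so stress falls on the antepenult (syllable 4, bu).
  → primary stress on syllable 4.
Suffixed `na.spe:.pu.bu.sa.fut.fa` (7 syllables):
  Weights: 5 sa L, 6 fut H, 7 fa L.
  The penult (syllable 6, fut) is heavy, so it takes stress.
  → primary stress on syllable 6.

yes: 4→6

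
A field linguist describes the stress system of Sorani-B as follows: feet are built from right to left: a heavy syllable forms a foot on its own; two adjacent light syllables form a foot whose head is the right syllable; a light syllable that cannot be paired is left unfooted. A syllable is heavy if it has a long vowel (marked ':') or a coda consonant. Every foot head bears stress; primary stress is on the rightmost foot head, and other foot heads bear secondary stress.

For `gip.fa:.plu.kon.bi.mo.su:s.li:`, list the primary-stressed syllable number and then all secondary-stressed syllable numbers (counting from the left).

primary 8, secondary 1, 2, 4, 6, 7

Weights: 1 gip H, 2 fa: H, 3 plu L, 4 kon H, 5 bi L, 6 mo L, 7 su:s H, 8 li: H.
Parse right to left (heavy = foot alone; LL = one foot; stranded L unfooted): (ˈgip) (ˈfa:) plu (ˈkon) (bi.ˈmo) (ˈsu:s) (ˈli:).
Foot heads: 1, 2, 4, 6, 7, 8.
Primary stress on the rightmost head = syllable 8.
Secondary stress on 1, 2, 4, 6, 7: ˌgip.ˌfa:.plu.ˌkon.bi.ˌmo.ˌsu:s.ˈli:.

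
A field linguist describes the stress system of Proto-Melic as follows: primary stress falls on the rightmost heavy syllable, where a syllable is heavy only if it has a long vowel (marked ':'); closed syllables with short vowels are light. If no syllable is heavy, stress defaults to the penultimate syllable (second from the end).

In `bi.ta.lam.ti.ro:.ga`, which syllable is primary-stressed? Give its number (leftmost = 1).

Weights: 1 bi L, 2 ta L, 3 lam L, 4 ti L, 5 ro: H, 6 ga L.
Heavy syllables in the domain: 5. The rightmost is syllable 5 (ro:).
Primary stress: syllable 5 → bi.ta.lam.ti.ˈro:.ga.

5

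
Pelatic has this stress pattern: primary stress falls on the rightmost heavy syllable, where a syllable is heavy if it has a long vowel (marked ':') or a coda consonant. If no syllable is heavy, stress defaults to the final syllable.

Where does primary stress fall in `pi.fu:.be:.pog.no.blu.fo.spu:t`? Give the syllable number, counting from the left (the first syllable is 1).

8

Weights: 1 pi L, 2 fu: H, 3 be: H, 4 pog H, 5 no L, 6 blu L, 7 fo L, 8 spu:t H.
Heavy syllables in the domain: 2, 3, 4, 8. The rightmost is syllable 8 (spu:t).
Primary stress: syllable 8 → pi.fu:.be:.pog.no.blu.fo.ˈspu:t.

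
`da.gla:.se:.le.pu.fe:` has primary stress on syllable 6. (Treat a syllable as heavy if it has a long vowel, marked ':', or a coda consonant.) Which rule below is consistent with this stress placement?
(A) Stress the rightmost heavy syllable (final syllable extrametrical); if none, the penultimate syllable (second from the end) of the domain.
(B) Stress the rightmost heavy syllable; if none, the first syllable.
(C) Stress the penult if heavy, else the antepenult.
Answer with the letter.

B

Rule A → syllable 3 (observed: 6).
Rule B → syllable 6 ✓.
Rule C → syllable 4 (observed: 6).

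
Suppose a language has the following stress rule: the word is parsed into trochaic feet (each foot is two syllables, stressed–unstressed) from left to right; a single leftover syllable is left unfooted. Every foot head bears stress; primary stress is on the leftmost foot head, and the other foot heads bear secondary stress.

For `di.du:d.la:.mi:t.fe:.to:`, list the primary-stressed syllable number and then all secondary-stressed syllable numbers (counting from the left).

Parse left to right into trochaic (ˈσσ) feet: (ˈdi.du:d) (ˈla:.mi:t) (ˈfe:.to:).
Foot heads (stressed positions): 1, 3, 5.
End Rule Leftmost: primary stress on the leftmost head = syllable 1.
Secondary stress on 3, 5: ˈdi.du:d.ˌla:.mi:t.ˌfe:.to:.

primary 1, secondary 3, 5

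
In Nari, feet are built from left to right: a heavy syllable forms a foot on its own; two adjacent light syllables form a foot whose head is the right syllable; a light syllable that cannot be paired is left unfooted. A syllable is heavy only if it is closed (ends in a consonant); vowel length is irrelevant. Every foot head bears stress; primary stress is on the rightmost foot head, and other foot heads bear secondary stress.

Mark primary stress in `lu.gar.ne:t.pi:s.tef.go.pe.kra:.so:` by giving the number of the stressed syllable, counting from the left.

Weights: 1 lu L, 2 gar H, 3 ne:t H, 4 pi:s H, 5 tef H, 6 go L, 7 pe L, 8 kra: L, 9 so: L.
Parse left to right (heavy = foot alone; LL = one foot; stranded L unfooted): lu (ˈgar) (ˈne:t) (ˈpi:s) (ˈtef) (go.ˈpe) (kra:.ˈso:).
Foot heads: 2, 3, 4, 5, 7, 9.
Primary stress on the rightmost head = syllable 9.
Primary stress: syllable 9 → lu.gar.ne:t.pi:s.tef.go.pe.kra:.ˈso:.

9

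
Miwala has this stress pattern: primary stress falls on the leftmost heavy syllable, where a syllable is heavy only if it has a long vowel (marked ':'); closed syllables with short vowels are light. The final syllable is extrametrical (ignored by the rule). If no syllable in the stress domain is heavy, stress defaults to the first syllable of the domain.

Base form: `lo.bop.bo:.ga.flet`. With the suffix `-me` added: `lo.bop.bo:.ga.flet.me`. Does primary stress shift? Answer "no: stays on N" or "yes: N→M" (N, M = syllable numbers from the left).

no: stays on 3

Base `lo.bop.bo:.ga.flet` (5 syllables):
  The final syllable (5, flet) is extrametrical; the stress domain is syllables 1–4.
  Weights: 1 lo L, 2 bop L, 3 bo: H, 4 ga L.
  Heavy syllables in the domain: 3. The leftmost is syllable 3 (bo:).
  → primary stress on syllable 3.
Suffixed `lo.bop.bo:.ga.flet.me` (6 syllables):
  The final syllable (6, me) is extrametrical; the stress domain is syllables 1–5.
  Weights: 1 lo L, 2 bop L, 3 bo: H, 4 ga L, 5 flet L.
  Heavy syllables in the domain: 3. The leftmost is syllable 3 (bo:).
  → primary stress on syllable 3.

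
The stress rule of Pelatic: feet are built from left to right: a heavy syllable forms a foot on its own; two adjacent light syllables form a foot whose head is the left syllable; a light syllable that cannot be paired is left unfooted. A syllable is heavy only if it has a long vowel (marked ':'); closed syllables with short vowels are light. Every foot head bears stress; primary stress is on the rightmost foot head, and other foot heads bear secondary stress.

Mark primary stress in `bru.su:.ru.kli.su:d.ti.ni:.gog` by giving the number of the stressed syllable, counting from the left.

Weights: 1 bru L, 2 su: H, 3 ru L, 4 kli L, 5 su:d H, 6 ti L, 7 ni: H, 8 gog L.
Parse left to right (heavy = foot alone; LL = one foot; stranded L unfooted): bru (ˈsu:) (ˈru.kli) (ˈsu:d) ti (ˈni:) gog.
Foot heads: 2, 3, 5, 7.
Primary stress on the rightmost head = syllable 7.
Primary stress: syllable 7 → bru.su:.ru.kli.su:d.ti.ˈni:.gog.

7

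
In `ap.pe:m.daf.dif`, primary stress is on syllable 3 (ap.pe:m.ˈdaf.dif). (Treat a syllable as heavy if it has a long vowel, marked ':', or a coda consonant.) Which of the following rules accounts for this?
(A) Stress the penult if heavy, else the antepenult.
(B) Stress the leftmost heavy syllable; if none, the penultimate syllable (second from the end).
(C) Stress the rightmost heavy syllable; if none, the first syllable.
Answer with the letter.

A

Rule A → syllable 3 ✓.
Rule B → syllable 1 (observed: 3).
Rule C → syllable 4 (observed: 3).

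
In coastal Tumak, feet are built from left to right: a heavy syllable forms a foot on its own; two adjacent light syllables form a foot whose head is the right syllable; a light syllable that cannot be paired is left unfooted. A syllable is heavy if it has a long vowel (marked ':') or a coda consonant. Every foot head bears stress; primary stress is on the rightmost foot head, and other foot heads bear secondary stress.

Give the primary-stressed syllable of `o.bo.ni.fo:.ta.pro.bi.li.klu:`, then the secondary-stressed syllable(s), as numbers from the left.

primary 9, secondary 2, 4, 6, 8

Weights: 1 o L, 2 bo L, 3 ni L, 4 fo: H, 5 ta L, 6 pro L, 7 bi L, 8 li L, 9 klu: H.
Parse left to right (heavy = foot alone; LL = one foot; stranded L unfooted): (o.ˈbo) ni (ˈfo:) (ta.ˈpro) (bi.ˈli) (ˈklu:).
Foot heads: 2, 4, 6, 8, 9.
Primary stress on the rightmost head = syllable 9.
Secondary stress on 2, 4, 6, 8: o.ˌbo.ni.ˌfo:.ta.ˌpro.bi.ˌli.ˈklu:.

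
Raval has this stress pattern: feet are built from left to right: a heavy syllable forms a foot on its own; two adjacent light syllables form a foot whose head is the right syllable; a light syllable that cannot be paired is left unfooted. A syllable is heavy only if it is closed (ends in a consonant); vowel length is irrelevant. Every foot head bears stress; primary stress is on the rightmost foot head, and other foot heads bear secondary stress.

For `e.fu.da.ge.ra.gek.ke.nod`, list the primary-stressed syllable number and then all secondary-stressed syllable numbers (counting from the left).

primary 8, secondary 2, 4, 6

Weights: 1 e L, 2 fu L, 3 da L, 4 ge L, 5 ra L, 6 gek H, 7 ke L, 8 nod H.
Parse left to right (heavy = foot alone; LL = one foot; stranded L unfooted): (e.ˈfu) (da.ˈge) ra (ˈgek) ke (ˈnod).
Foot heads: 2, 4, 6, 8.
Primary stress on the rightmost head = syllable 8.
Secondary stress on 2, 4, 6: e.ˌfu.da.ˌge.ra.ˌgek.ke.ˈnod.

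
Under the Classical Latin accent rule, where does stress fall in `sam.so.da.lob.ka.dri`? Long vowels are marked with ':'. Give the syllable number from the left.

Classical Latin: stress the penult if heavy (long vowel or closed), else the antepenult.
Weights: 4 lob H, 5 ka L, 6 dri L.
The penult (syllable 5, ka) is light, so stress falls on the antepenult (syllable 4, lob).
Stress on syllable 4: sam.so.da.ˈlob.ka.dri.

4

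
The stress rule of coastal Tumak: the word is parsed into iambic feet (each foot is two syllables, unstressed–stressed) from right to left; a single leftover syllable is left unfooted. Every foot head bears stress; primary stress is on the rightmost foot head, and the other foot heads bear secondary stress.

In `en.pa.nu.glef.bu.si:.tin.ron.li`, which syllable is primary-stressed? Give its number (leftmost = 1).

9

Parse right to left into iambic (σˈσ) feet: en (pa.ˈnu) (glef.ˈbu) (si:.ˈtin) (ron.ˈli). Syllable 1 is left unfooted.
Foot heads (stressed positions): 3, 5, 7, 9.
End Rule Rightmost: primary stress on the rightmost head = syllable 9.
Primary stress: syllable 9 → en.pa.nu.glef.bu.si:.tin.ron.ˈli.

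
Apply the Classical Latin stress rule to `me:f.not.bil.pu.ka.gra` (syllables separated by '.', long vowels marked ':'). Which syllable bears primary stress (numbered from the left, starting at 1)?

Classical Latin: stress the penult if heavy (long vowel or closed), else the antepenult.
Weights: 4 pu L, 5 ka L, 6 gra L.
The penult (syllable 5, ka) is light, so stress falls on the antepenult (syllable 4, pu).
Stress on syllable 4: me:f.not.bil.ˈpu.ka.gra.

4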